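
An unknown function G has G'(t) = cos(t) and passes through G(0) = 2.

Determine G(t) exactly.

Whatever form G(t) takes, its d/dt must return the stated G'(t).
A general antiderivative is sin(t) + C.
The condition gives C = 2 - (0) = 2.
So G(t) = sin(t) + 2.
Check: d/dt[sin(t) + 2] = cos(t) = G'(t).

G(t) = sin(t) + 2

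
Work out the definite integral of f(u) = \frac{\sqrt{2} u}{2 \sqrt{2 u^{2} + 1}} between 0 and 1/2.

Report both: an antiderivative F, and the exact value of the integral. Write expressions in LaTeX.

f matches the chain-rule pattern g'(h)*h' with inner function h(u) = 4 u^{2} + 2; substituting w = h(u) collapses the integral.
F(u) = \frac{\sqrt{2} \sqrt{2 u^{2} + 1}}{4} is an antiderivative of f.
Check: d/du[\frac{\sqrt{2} \sqrt{2 u^{2} + 1}}{4}] = \frac{\sqrt{2} u}{2 \sqrt{2 u^{2} + 1}} = f(u).
F(1/2) = \frac{\sqrt{3}}{4}; F(0) = \frac{\sqrt{2}}{4}.
Integral = F(1/2) - F(0) = - \frac{\sqrt{2}}{4} + \frac{\sqrt{3}}{4}.

Antiderivative: F(u) = \frac{\sqrt{2} \sqrt{2 u^{2} + 1}}{4}; value = - \frac{\sqrt{2}}{4} + \frac{\sqrt{3}}{4}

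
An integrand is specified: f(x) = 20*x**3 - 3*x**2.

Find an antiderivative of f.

An antiderivative is F(x) = (10*x**4 - 2*x**3 + 3)/2.

Integrate term by term and add the pieces.
Check: d/dx[(10*x**4 - 2*x**3 + 3)/2] = 20*x**3 - 3*x**2 = f(x).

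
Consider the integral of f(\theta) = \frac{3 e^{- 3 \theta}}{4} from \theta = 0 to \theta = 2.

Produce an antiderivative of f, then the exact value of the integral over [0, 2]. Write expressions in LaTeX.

Differentiate the proposed F(\theta) back; it has to land on f(\theta) exactly.
F(\theta) = - \frac{e^{- 3 \theta}}{4} is an antiderivative of f.
Check: d/d\theta[- \frac{e^{- 3 \theta}}{4}] = \frac{3 e^{- 3 \theta}}{4} = f(\theta).
F(2) = - \frac{1}{4 e^{6}}; F(0) = - \frac{1}{4}.
Integral = F(2) - F(0) = \frac{1}{4} - \frac{1}{4 e^{6}}.

Antiderivative: F(\theta) = - \frac{e^{- 3 \theta}}{4}; value = \frac{1}{4} - \frac{1}{4 e^{6}}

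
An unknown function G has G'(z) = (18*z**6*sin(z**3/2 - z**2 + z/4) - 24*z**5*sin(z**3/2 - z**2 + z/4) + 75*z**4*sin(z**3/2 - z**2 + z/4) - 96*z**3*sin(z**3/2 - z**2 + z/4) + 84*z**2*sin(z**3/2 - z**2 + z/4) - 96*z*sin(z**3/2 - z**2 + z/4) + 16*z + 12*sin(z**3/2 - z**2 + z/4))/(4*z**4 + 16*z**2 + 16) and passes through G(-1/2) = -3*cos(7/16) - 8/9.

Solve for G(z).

Since d/dz undoes antidifferentiation here, G(z) must give back the stated G'(z).
A general antiderivative is -3*cos(z**3/2 - z**2 + z/4) - 1/(z**2/2 + 1) + C.
The condition gives C = -3*cos(7/16) - 8/9 - (-3*cos(7/16) - 8/9) = 0.
So G(z) = -3*cos(z**3/2 - z**2 + z/4) - 1/(z**2/2 + 1).
Check: d/dz[-3*cos(z**3/2 - z**2 + z/4) - 1/(z**2/2 + 1)] = (18*z**6*sin(z**3/2 - z**2 + z/4) - 24*z**5*sin(z**3/2 - z**2 + z/4) + 75*z**4*sin(z**3/2 - z**2 + z/4) - 96*z**3*sin(z**3/2 - z**2 + z/4) + 84*z**2*sin(z**3/2 - z**2 + z/4) - 96*z*sin(z**3/2 - z**2 + z/4) + 16*z + 12*sin(z**3/2 - z**2 + z/4))/(4*z**4 + 16*z**2 + 16) = G'(z).

G(z) = -3*cos(z**3/2 - z**2 + z/4) - 1/(z**2/2 + 1)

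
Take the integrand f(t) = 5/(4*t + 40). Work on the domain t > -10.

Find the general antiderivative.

F(t) = 5*log(t/2 + 5)/4 + C

Any candidate F(t) must reproduce f(t) exactly when differentiated.
Check: d/dt[5*log(t/2 + 5)/4] = 5/(4*t + 40) = f(t).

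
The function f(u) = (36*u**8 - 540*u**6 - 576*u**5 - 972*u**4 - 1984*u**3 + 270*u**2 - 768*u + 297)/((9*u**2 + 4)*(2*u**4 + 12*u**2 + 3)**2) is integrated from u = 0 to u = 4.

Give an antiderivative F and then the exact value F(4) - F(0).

Antiderivative: F(u) = (36*u + 3*(2*u**4 + 12*u**2 + 3)*atan(3*u/2) + 16)/(2*(2*u**4 + 12*u**2 + 3)); value = -5416/2121 + 3*atan(6)/2

A first test for any F(u): its u-derivative must equal f(u) identically.
F(u) = (36*u + 3*(2*u**4 + 12*u**2 + 3)*atan(3*u/2) + 16)/(2*(2*u**4 + 12*u**2 + 3)) is an antiderivative of f.
Check: d/du[(36*u + 3*(2*u**4 + 12*u**2 + 3)*atan(3*u/2) + 16)/(2*(2*u**4 + 12*u**2 + 3))] = (36*u**8 - 540*u**6 - 576*u**5 - 972*u**4 - 1984*u**3 + 270*u**2 - 768*u + 297)/(36*u**10 + 448*u**8 + 1596*u**6 + 1272*u**4 + 369*u**2 + 36), which equals f(u).
F(4) = 80/707 + 3*atan(6)/2; F(0) = 8/3.
Integral = F(4) - F(0) = -5416/2121 + 3*atan(6)/2.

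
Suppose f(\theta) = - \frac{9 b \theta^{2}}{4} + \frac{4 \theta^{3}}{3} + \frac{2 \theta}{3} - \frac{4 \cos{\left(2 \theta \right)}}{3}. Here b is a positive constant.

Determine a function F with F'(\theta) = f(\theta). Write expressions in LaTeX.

The integrand splits into summands that can be handled one at a time.
Check: d/d\theta[- \frac{3 b \theta^{3}}{4} + \frac{\theta^{4}}{3} + \frac{\theta^{2}}{3} - \frac{2 \sin{\left(2 \theta \right)}}{3}] = - \frac{9 b \theta^{2}}{4} + \frac{4 \theta^{3}}{3} + \frac{2 \theta}{3} - \frac{4 \cos{\left(2 \theta \right)}}{3} = f(\theta).

An antiderivative is F(\theta) = - \frac{3 b \theta^{3}}{4} + \frac{\theta^{4}}{3} + \frac{\theta^{2}}{3} - \frac{2 \sin{\left(2 \theta \right)}}{3}.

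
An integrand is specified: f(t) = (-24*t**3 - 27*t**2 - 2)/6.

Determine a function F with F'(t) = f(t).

For F(t) to be correct the identity F'(t) - f(t) = 0 must hold.
Check: d/dt[-t**4 - 3*t**3/2 - t/3] = -4*t**3 - 9*t**2/2 - 1/3, which equals f(t).

An antiderivative is F(t) = -t**4 - 3*t**3/2 - t/3.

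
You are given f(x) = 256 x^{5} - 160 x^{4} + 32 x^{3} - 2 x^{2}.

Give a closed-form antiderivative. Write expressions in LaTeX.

An antiderivative is F(x) = \frac{2 x^{3} \left(4 x - 1\right)^{3}}{3}.

The substitution u = - 4 x^{2} + x works: f is exactly (dF/du)*(du/dx) for that inner function.
Check: d/dx[\frac{2 x^{3} \left(4 x - 1\right)^{3}}{3}] = 256 x^{5} - 160 x^{4} + 32 x^{3} - 2 x^{2} = f(x).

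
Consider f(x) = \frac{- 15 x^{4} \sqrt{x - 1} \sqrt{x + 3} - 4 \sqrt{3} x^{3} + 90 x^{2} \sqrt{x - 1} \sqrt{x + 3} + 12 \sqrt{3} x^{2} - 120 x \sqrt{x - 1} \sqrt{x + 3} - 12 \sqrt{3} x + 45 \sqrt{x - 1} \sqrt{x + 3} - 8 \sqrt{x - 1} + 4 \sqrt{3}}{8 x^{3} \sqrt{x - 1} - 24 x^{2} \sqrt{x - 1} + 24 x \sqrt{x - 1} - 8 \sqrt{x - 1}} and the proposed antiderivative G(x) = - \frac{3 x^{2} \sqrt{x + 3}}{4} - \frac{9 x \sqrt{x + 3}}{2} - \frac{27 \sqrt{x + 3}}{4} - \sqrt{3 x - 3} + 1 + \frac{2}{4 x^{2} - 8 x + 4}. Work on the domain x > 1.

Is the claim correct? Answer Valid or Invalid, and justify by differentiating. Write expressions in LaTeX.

d/dx[G] = \frac{- 15 x^{5} \sqrt{x - 1} - 45 x^{4} \sqrt{x - 1} + 90 x^{3} \sqrt{x - 1} - 4 \sqrt{3} x^{3} \sqrt{x + 3} + 150 x^{2} \sqrt{x - 1} + 12 \sqrt{3} x^{2} \sqrt{x + 3} - 315 x \sqrt{x - 1} - 12 \sqrt{3} x \sqrt{x + 3} - 8 \sqrt{x - 1} \sqrt{x + 3} + 135 \sqrt{x - 1} + 4 \sqrt{3} \sqrt{x + 3}}{8 x^{3} \sqrt{x - 1} \sqrt{x + 3} - 24 x^{2} \sqrt{x - 1} \sqrt{x + 3} + 24 x \sqrt{x - 1} \sqrt{x + 3} - 8 \sqrt{x - 1} \sqrt{x + 3}}
This equals f(x) exactly, so the claim holds.

Valid - the claim checks out under differentiation.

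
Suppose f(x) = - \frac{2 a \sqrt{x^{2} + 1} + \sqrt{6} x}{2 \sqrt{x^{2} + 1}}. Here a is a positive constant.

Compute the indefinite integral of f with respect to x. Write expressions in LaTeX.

F(x) = - a x - \frac{\sqrt{6} \sqrt{x^{2} + 1}}{2} + C

For F(x) to be correct the identity F'(x) - f(x) = 0 must hold.
Check: d/dx[- a x - \frac{\sqrt{6} \sqrt{x^{2} + 1}}{2}] = \frac{- 2 a \sqrt{x^{2} + 1} - \sqrt{6} x}{2 \sqrt{x^{2} + 1}}, which equals f(x).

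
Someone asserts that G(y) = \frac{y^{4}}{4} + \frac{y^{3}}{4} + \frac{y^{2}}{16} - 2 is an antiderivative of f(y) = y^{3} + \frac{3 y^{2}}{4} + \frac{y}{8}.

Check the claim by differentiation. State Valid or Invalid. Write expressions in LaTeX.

Valid. The derivative of G reproduces f.

d/dy[G] = y^{3} + \frac{3 y^{2}}{4} + \frac{y}{8}
This equals f(y) exactly, so the claim holds.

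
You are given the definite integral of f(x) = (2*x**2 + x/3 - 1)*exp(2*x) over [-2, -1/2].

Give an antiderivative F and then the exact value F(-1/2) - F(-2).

f has the shape u'v + uv' for u = x**2 - 5*x/6 - 1/12 and v = exp(2*x) — it is the derivative of the product u*v.
F(x) = (12*x**2 - 10*x - 1)*exp(2*x)/12 is an antiderivative of f.
Check: d/dx[(12*x**2 - 10*x - 1)*exp(2*x)/12] = 2*x**2*exp(2*x) + x*exp(2*x)/3 - exp(2*x), which equals f(x).
F(-1/2) = 7*exp(-1)/12; F(-2) = 67*exp(-4)/12.
Integral = F(-1/2) - F(-2) = -67*exp(-4)/12 + 7*exp(-1)/12.

Antiderivative: F(x) = (12*x**2 - 10*x - 1)*exp(2*x)/12; value = -67*exp(-4)/12 + 7*exp(-1)/12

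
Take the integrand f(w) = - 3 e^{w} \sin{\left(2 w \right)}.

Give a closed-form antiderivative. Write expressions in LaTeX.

Differentiate the proposed F(w) back; it has to land on f(w) exactly.
Check: d/dw[- \frac{3 e^{w} \sin{\left(2 w \right)}}{5} + \frac{6 e^{w} \cos{\left(2 w \right)}}{5}] = - 3 e^{w} \sin{\left(2 w \right)} = f(w).

An antiderivative is F(w) = - \frac{3 e^{w} \sin{\left(2 w \right)}}{5} + \frac{6 e^{w} \cos{\left(2 w \right)}}{5}.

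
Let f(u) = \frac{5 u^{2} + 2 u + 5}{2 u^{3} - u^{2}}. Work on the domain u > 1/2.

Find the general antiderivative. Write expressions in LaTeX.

The denominator factors as u^{2} \left(2 u - 1\right); partial fractions split f into directly integrable pieces: \frac{29}{2 u - 1} - \frac{12}{u} - \frac{5}{u^{2}}.
Check: d/du[\frac{- 24 u \log{\left(u \right)} + 29 u \log{\left(u - \frac{1}{2} \right)} + 10}{2 u}] = \frac{5 u^{2} + 2 u + 5}{2 u^{3} - u^{2}} = f(u).

F(u) = \frac{- 24 u \log{\left(u \right)} + 29 u \log{\left(u - \frac{1}{2} \right)} + 10}{2 u} + C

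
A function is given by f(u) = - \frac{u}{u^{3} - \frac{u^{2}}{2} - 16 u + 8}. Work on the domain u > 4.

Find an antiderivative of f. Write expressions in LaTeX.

Factor the denominator (\left(u - 4\right) \left(u + 4\right) \left(2 u - 1\right)) and decompose: f = \frac{4}{63 \left(2 u - 1\right)} + \frac{1}{9 \left(u + 4\right)} - \frac{1}{7 \left(u - 4\right)}; each piece integrates to a log, atan, or power term.
Check: d/du[\frac{- 9 \log{\left(u - 4 \right)} + 2 \log{\left(u - \frac{1}{2} \right)} + 7 \log{\left(u + 4 \right)}}{63}] = - \frac{2 u}{2 u^{3} - u^{2} - 32 u + 16}, which equals f(u).

An antiderivative is F(u) = \frac{- 9 \log{\left(u - 4 \right)} + 2 \log{\left(u - \frac{1}{2} \right)} + 7 \log{\left(u + 4 \right)}}{63}.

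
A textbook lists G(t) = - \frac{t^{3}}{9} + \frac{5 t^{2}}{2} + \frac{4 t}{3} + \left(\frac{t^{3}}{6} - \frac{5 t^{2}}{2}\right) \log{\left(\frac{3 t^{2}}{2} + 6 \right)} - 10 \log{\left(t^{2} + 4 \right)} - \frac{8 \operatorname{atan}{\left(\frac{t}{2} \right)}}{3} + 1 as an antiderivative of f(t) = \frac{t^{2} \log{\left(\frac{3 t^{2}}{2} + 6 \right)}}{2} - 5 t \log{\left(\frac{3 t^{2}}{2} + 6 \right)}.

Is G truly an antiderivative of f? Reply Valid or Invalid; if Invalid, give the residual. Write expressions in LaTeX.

Valid - the claim checks out under differentiation.

d/dt[G] = \frac{t^{2} \log{\left(\frac{t^{2}}{2} + 2 \right)}}{2} + \frac{t^{2} \log{\left(3 \right)}}{2} - 5 t \log{\left(\frac{t^{2}}{2} + 2 \right)} - 5 t \log{\left(3 \right)}
This equals f(t) exactly, so the claim holds.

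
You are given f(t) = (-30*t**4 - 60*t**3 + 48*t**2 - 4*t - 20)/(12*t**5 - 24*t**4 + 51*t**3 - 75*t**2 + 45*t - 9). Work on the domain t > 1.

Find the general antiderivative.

Factor the denominator (3*(t - 1)*(2*t - 1)**2*(t**2 + 3)) and decompose: f = (505*t - 6839)/(1014*(t**2 + 3)) + 2537/(507*(2*t - 1)) + 155/(39*(2*t - 1)**2) - 11/(2*(t - 1)); each piece integrates to a log, atan, or power term.
Check: d/dt[-11*log(t - 1)/2 + 2537*log(t - 1/2)/1014 + 505*log(t**2 + 3)/2028 - 6839*sqrt(3)*atan(sqrt(3)*t/3)/3042 - 155/(156*t - 78)] = (-30*t**4 - 60*t**3 + 48*t**2 - 4*t - 20)/(12*t**5 - 24*t**4 + 51*t**3 - 75*t**2 + 45*t - 9) = f(t).

F(t) = -11*log(t - 1)/2 + 2537*log(t - 1/2)/1014 + 505*log(t**2 + 3)/2028 - 6839*sqrt(3)*atan(sqrt(3)*t/3)/3042 - 155/(156*t - 78) + C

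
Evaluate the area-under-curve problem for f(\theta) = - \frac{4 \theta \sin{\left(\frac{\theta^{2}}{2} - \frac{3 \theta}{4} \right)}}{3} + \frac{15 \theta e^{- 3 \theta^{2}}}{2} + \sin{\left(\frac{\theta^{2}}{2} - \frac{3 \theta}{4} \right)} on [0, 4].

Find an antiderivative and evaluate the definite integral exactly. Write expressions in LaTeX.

Integrate term by term and add the pieces.
F(\theta) = \frac{\left(16 e^{3 \theta^{2}} \cos{\left(\frac{\theta^{2}}{2} - \frac{3 \theta}{4} \right)} - 15\right) e^{- 3 \theta^{2}}}{12} is an antiderivative of f.
Check: d/d\theta[\frac{\left(16 e^{3 \theta^{2}} \cos{\left(\frac{\theta^{2}}{2} - \frac{3 \theta}{4} \right)} - 15\right) e^{- 3 \theta^{2}}}{12}] = \frac{\left(- 8 \theta e^{3 \theta^{2}} \sin{\left(\frac{\theta^{2}}{2} - \frac{3 \theta}{4} \right)} + 45 \theta + 6 e^{3 \theta^{2}} \sin{\left(\frac{\theta^{2}}{2} - \frac{3 \theta}{4} \right)}\right) e^{- 3 \theta^{2}}}{6}, which equals f(\theta).
F(4) = - \frac{5}{4 e^{48}} + \frac{4 \cos{\left(5 \right)}}{3}; F(0) = \frac{1}{12}.
Integral = F(4) - F(0) = - \frac{1}{12} - \frac{5}{4 e^{48}} + \frac{4 \cos{\left(5 \right)}}{3}.

Antiderivative: F(\theta) = \frac{\left(16 e^{3 \theta^{2}} \cos{\left(\frac{\theta^{2}}{2} - \frac{3 \theta}{4} \right)} - 15\right) e^{- 3 \theta^{2}}}{12}; value = - \frac{1}{12} - \frac{5}{4 e^{48}} + \frac{4 \cos{\left(5 \right)}}{3}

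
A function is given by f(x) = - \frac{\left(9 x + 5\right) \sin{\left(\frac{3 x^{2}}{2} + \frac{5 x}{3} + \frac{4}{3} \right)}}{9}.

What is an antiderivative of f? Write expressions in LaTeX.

The substitution u = \frac{3 x^{2}}{2} + \frac{5 x}{3} + \frac{4}{3} works: f is exactly (dF/du)*(du/dx) for that inner function.
Check: d/dx[\frac{\cos{\left(\frac{3 x^{2}}{2} + \frac{5 x}{3} + \frac{4}{3} \right)}}{3}] = - x \sin{\left(\frac{3 x^{2}}{2} + \frac{5 x}{3} + \frac{4}{3} \right)} - \frac{5 \sin{\left(\frac{3 x^{2}}{2} + \frac{5 x}{3} + \frac{4}{3} \right)}}{9}, which equals f(x).

An antiderivative is F(x) = \frac{\cos{\left(\frac{3 x^{2}}{2} + \frac{5 x}{3} + \frac{4}{3} \right)}}{3}.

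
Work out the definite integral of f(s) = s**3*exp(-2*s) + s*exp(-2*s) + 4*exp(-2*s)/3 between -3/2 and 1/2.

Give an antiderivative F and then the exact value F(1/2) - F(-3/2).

Antiderivative: F(s) = (-12*s**3 - 18*s**2 - 30*s - 31)*exp(-2*s)/24; value = -7*exp(3)/12 - 13*exp(-1)/6

f has the shape u'v + uv' for u = -s**3/2 - 3*s**2/4 - 5*s/4 - 31/24 and v = exp(-2*s) — it is the derivative of the product u*v.
F(s) = (-12*s**3 - 18*s**2 - 30*s - 31)*exp(-2*s)/24 is an antiderivative of f.
Check: d/ds[(-12*s**3 - 18*s**2 - 30*s - 31)*exp(-2*s)/24] = (3*s**3 + 3*s + 4)*exp(-2*s)/3, which equals f(s).
F(1/2) = -13*exp(-1)/6; F(-3/2) = 7*exp(3)/12.
Integral = F(1/2) - F(-3/2) = -7*exp(3)/12 - 13*exp(-1)/6.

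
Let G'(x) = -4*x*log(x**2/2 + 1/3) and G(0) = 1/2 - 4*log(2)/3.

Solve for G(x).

For G(x) to be correct, d/dx[G] must agree with the stated G'(x) identically.
A general antiderivative is -2*x**2*log(x**2/2 + 1/3) + 2*x**2 - 4*log(3*x**2 + 2)/3 + C.
The condition gives C = 1/2 - 4*log(2)/3 - (-4*log(2)/3) = 1/2.
So G(x) = (-12*x**2*log(x**2/2 + 1/3) + 12*x**2 - 8*log(3*x**2 + 2) + 3)/6.
Check: d/dx[(-12*x**2*log(x**2/2 + 1/3) + 12*x**2 - 8*log(3*x**2 + 2) + 3)/6] = -4*x*log(3*x**2 + 2) + 4*x*log(6), which equals G'(x).

G(x) = (-12*x**2*log(x**2/2 + 1/3) + 12*x**2 - 8*log(3*x**2 + 2) + 3)/6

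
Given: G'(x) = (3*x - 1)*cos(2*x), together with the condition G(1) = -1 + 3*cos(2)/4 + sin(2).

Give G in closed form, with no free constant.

G(x) = 3*x*sin(2*x)/2 - sin(2*x)/2 + 3*cos(2*x)/4 - 1

Check a candidate G(x) by differentiating: d/dx[G] must match the given G'(x).
A general antiderivative is 3*x*sin(2*x)/2 - sin(2*x)/2 + 3*cos(2*x)/4 + C.
The condition gives C = -1 + 3*cos(2)/4 + sin(2) - (3*cos(2)/4 + sin(2)) = -1.
So G(x) = 3*x*sin(2*x)/2 - sin(2*x)/2 + 3*cos(2*x)/4 - 1.
Check: d/dx[3*x*sin(2*x)/2 - sin(2*x)/2 + 3*cos(2*x)/4 - 1] = 3*x*cos(2*x) - cos(2*x), which equals G'(x).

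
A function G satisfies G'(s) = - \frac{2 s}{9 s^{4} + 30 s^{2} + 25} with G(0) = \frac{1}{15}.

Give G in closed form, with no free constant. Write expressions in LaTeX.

G(s) = \frac{1}{9 s^{2} + 15}

G'(s) matches the chain-rule pattern g'(h)*h' with inner function h(s) = 3 s^{2} + 5; substituting u = h(s) collapses the integral.
A general antiderivative is \frac{1}{3 \left(3 s^{2} + 5\right)} + C.
The condition gives C = \frac{1}{15} - (\frac{1}{15}) = 0.
So G(s) = \frac{1}{9 s^{2} + 15}.
Check: d/ds[\frac{1}{9 s^{2} + 15}] = - \frac{2 s}{9 s^{4} + 30 s^{2} + 25} = G'(s).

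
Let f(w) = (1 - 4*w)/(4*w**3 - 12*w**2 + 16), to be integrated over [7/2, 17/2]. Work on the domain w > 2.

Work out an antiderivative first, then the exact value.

Antiderivative: F(w) = -5*log(w - 2)/36 + 5*log(w + 1)/36 + 7/(12*w - 24); value = -35/117 - 5*log(13/2)/36 - 5*log(9/2)/36 + 5*log(3/2)/36 + 5*log(19/2)/36

The denominator factors as 4*(w - 2)**2*(w + 1); partial fractions split f into directly integrable pieces: 5/(36*(w + 1)) - 5/(36*(w - 2)) - 7/(12*(w - 2)**2).
F(w) = -5*log(w - 2)/36 + 5*log(w + 1)/36 + 7/(12*w - 24) is an antiderivative of f.
Check: d/dw[-5*log(w - 2)/36 + 5*log(w + 1)/36 + 7/(12*w - 24)] = (1 - 4*w)/(4*w**3 - 12*w**2 + 16) = f(w).
F(17/2) = -5*log(13/2)/36 + 7/78 + 5*log(19/2)/36; F(7/2) = -5*log(3/2)/36 + 5*log(9/2)/36 + 7/18.
Integral = F(17/2) - F(7/2) = -35/117 - 5*log(13/2)/36 - 5*log(9/2)/36 + 5*log(3/2)/36 + 5*log(19/2)/36.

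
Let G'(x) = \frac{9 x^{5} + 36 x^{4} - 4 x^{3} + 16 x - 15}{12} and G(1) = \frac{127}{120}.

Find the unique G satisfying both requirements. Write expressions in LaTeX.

G(x) = \frac{15 x^{6} + 72 x^{5} - 10 x^{4} + 80 x^{2} - 150 x + 120}{120}

For G(x) to be correct, d/dx[G] must agree with the stated G'(x) identically.
A general antiderivative is \frac{x^{6}}{8} + \frac{3 x^{5}}{5} - \frac{x^{4}}{12} + \frac{2 x^{2}}{3} - \frac{5 x}{4} + C.
The condition gives C = \frac{127}{120} - (\frac{7}{120}) = 1.
So G(x) = \frac{15 x^{6} + 72 x^{5} - 10 x^{4} + 80 x^{2} - 150 x + 120}{120}.
Check: d/dx[\frac{15 x^{6} + 72 x^{5} - 10 x^{4} + 80 x^{2} - 150 x + 120}{120}] = \frac{3 x^{5}}{4} + 3 x^{4} - \frac{x^{3}}{3} + \frac{4 x}{3} - \frac{5}{4}, which equals G'(x).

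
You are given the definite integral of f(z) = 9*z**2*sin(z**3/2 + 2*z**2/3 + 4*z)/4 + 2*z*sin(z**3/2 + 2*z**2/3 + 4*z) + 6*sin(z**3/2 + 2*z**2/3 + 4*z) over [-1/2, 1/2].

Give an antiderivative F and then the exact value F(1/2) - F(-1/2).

The substitution u = z**3/2 + 2*z**2/3 + 4*z works: f is exactly (dF/du)*(du/dz) for that inner function.
F(z) = -3*cos(z**3/2 + 2*z**2/3 + 4*z)/2 is an antiderivative of f.
Check: d/dz[-3*cos(z**3/2 + 2*z**2/3 + 4*z)/2] = 9*z**2*sin(z**3/2 + 2*z**2/3 + 4*z)/4 + 2*z*sin(z**3/2 + 2*z**2/3 + 4*z) + 6*sin(z**3/2 + 2*z**2/3 + 4*z) = f(z).
F(1/2) = -3*cos(107/48)/2; F(-1/2) = -3*cos(91/48)/2.
Integral = F(1/2) - F(-1/2) = 3*cos(91/48)/2 - 3*cos(107/48)/2.

Antiderivative: F(z) = -3*cos(z**3/2 + 2*z**2/3 + 4*z)/2; value = 3*cos(91/48)/2 - 3*cos(107/48)/2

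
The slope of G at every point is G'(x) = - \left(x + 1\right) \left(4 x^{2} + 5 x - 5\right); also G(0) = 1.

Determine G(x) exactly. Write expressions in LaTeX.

Any candidate G(x) must reproduce the stated G'(x) exactly.
A general antiderivative is - x^{4} - 3 x^{3} + 5 x + C.
The condition gives C = 1 - (0) = 1.
So G(x) = - x^{4} - 3 x^{3} + 5 x + 1.
Check: d/dx[- x^{4} - 3 x^{3} + 5 x + 1] = - 4 x^{3} - 9 x^{2} + 5, which equals G'(x).

G(x) = - x^{4} - 3 x^{3} + 5 x + 1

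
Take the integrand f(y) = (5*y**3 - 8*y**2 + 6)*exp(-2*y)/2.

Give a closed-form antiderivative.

f has the shape u'v + uv' for u = -5*y**3/4 + y**2/8 + y/8 - 23/16 and v = exp(-2*y) — it is the derivative of the product u*v.
Check: d/dy[-(20*y**3 - 2*y**2 - 2*y + 23)*exp(-2*y)/16] = (5*y**3 - 8*y**2 + 6)*exp(-2*y)/2 = f(y).

An antiderivative is F(y) = -(20*y**3 - 2*y**2 - 2*y + 23)*exp(-2*y)/16.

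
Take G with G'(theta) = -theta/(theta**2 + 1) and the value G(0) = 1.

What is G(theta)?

G(theta) = -(log(theta**2 + 1) - 2)/2

G'(theta) matches the chain-rule pattern g'(h)*h' with inner function h(theta) = theta**2 + 1; substituting u = h(theta) collapses the integral.
A general antiderivative is -log(theta**2 + 1)/2 + C.
The condition gives C = 1 - (0) = 1.
So G(theta) = -(log(theta**2 + 1) - 2)/2.
Check: d/dtheta[-(log(theta**2 + 1) - 2)/2] = -theta/(theta**2 + 1) = G'(theta).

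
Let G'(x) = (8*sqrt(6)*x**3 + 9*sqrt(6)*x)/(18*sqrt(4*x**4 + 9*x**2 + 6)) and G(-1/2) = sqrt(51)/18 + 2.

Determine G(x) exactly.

The substitution u = 2*x**4/3 + 3*x**2/2 + 1 works: G'(x) is exactly (dG/du)*(du/dx) for that inner function.
A general antiderivative is sqrt(2*x**4/3 + 3*x**2/2 + 1)/3 + C.
The condition gives C = sqrt(51)/18 + 2 - (sqrt(51)/18) = 2.
So G(x) = (sqrt(6)*sqrt(4*x**4 + 9*x**2 + 6) + 36)/18.
Check: d/dx[(sqrt(6)*sqrt(4*x**4 + 9*x**2 + 6) + 36)/18] = (8*sqrt(6)*x**3 + 9*sqrt(6)*x)/(18*sqrt(4*x**4 + 9*x**2 + 6)) = G'(x).

G(x) = (sqrt(6)*sqrt(4*x**4 + 9*x**2 + 6) + 36)/18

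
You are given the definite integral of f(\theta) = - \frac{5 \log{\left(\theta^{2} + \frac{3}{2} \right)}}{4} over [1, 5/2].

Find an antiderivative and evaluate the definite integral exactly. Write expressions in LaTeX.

Antiderivative: F(\theta) = - \frac{5 \theta \log{\left(\theta^{2} + \frac{3}{2} \right)}}{4} + \frac{5 \theta}{2} - \frac{5 \sqrt{6} \operatorname{atan}{\left(\frac{\sqrt{6} \theta}{3} \right)}}{4}; value = - \frac{25 \log{\left(\frac{31}{4} \right)}}{8} - \frac{5 \sqrt{6} \operatorname{atan}{\left(\frac{5 \sqrt{6}}{6} \right)}}{4} + \frac{5 \log{\left(\frac{5}{2} \right)}}{4} + \frac{5 \sqrt{6} \operatorname{atan}{\left(\frac{\sqrt{6}}{3} \right)}}{4} + \frac{15}{4}

For F(\theta) to be correct the identity F'(\theta) - f(\theta) = 0 must hold.
F(\theta) = - \frac{5 \theta \log{\left(\theta^{2} + \frac{3}{2} \right)}}{4} + \frac{5 \theta}{2} - \frac{5 \sqrt{6} \operatorname{atan}{\left(\frac{\sqrt{6} \theta}{3} \right)}}{4} is an antiderivative of f.
Check: d/d\theta[- \frac{5 \theta \log{\left(\theta^{2} + \frac{3}{2} \right)}}{4} + \frac{5 \theta}{2} - \frac{5 \sqrt{6} \operatorname{atan}{\left(\frac{\sqrt{6} \theta}{3} \right)}}{4}] = - \frac{5 \log{\left(\theta^{2} + \frac{3}{2} \right)}}{4} = f(\theta).
F(5/2) = - \frac{25 \log{\left(\frac{31}{4} \right)}}{8} - \frac{5 \sqrt{6} \operatorname{atan}{\left(\frac{5 \sqrt{6}}{6} \right)}}{4} + \frac{25}{4}; F(1) = - \frac{5 \sqrt{6} \operatorname{atan}{\left(\frac{\sqrt{6}}{3} \right)}}{4} - \frac{5 \log{\left(\frac{5}{2} \right)}}{4} + \frac{5}{2}.
Integral = F(5/2) - F(1) = - \frac{25 \log{\left(\frac{31}{4} \right)}}{8} - \frac{5 \sqrt{6} \operatorname{atan}{\left(\frac{5 \sqrt{6}}{6} \right)}}{4} + \frac{5 \log{\left(\frac{5}{2} \right)}}{4} + \frac{5 \sqrt{6} \operatorname{atan}{\left(\frac{\sqrt{6}}{3} \right)}}{4} + \frac{15}{4}.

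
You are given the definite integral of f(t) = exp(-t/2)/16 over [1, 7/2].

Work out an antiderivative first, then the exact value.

Whatever form F(t) takes, F'(t) = f(t) is non-negotiable.
F(t) = -exp(-t/2)/8 is an antiderivative of f.
Check: d/dt[-exp(-t/2)/8] = exp(-t/2)/16 = f(t).
F(7/2) = -exp(-7/4)/8; F(1) = -exp(-1/2)/8.
Integral = F(7/2) - F(1) = -exp(-7/4)/8 + exp(-1/2)/8.

Antiderivative: F(t) = -exp(-t/2)/8; value = -exp(-7/4)/8 + exp(-1/2)/8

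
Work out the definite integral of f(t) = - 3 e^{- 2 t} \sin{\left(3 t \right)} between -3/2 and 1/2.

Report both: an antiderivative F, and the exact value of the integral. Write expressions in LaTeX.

Antiderivative: F(t) = \frac{6 e^{- 2 t} \sin{\left(3 t \right)}}{13} + \frac{9 e^{- 2 t} \cos{\left(3 t \right)}}{13}; value = \frac{6 e^{3} \sin{\left(\frac{9}{2} \right)}}{13} + \frac{9 \cos{\left(\frac{3}{2} \right)}}{13 e} + \frac{6 \sin{\left(\frac{3}{2} \right)}}{13 e} - \frac{9 e^{3} \cos{\left(\frac{9}{2} \right)}}{13}

Whatever form F(t) takes, F'(t) = f(t) is non-negotiable.
F(t) = \frac{6 e^{- 2 t} \sin{\left(3 t \right)}}{13} + \frac{9 e^{- 2 t} \cos{\left(3 t \right)}}{13} is an antiderivative of f.
Check: d/dt[\frac{6 e^{- 2 t} \sin{\left(3 t \right)}}{13} + \frac{9 e^{- 2 t} \cos{\left(3 t \right)}}{13}] = - 3 e^{- 2 t} \sin{\left(3 t \right)} = f(t).
F(1/2) = \frac{9 \cos{\left(\frac{3}{2} \right)}}{13 e} + \frac{6 \sin{\left(\frac{3}{2} \right)}}{13 e}; F(-3/2) = \frac{9 e^{3} \cos{\left(\frac{9}{2} \right)}}{13} - \frac{6 e^{3} \sin{\left(\frac{9}{2} \right)}}{13}.
Integral = F(1/2) - F(-3/2) = \frac{6 e^{3} \sin{\left(\frac{9}{2} \right)}}{13} + \frac{9 \cos{\left(\frac{3}{2} \right)}}{13 e} + \frac{6 \sin{\left(\frac{3}{2} \right)}}{13 e} - \frac{9 e^{3} \cos{\left(\frac{9}{2} \right)}}{13}.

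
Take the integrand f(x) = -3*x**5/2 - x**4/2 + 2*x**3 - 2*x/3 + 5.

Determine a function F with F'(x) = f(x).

Integrate term by term and add the pieces.
Check: d/dx[-x**6/4 - x**5/10 + x**4/2 - x**2/3 + 5*x] = -3*x**5/2 - x**4/2 + 2*x**3 - 2*x/3 + 5 = f(x).

An antiderivative is F(x) = -x**6/4 - x**5/10 + x**4/2 - x**2/3 + 5*x.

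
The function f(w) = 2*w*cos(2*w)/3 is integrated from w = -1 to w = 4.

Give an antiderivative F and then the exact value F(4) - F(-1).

Antiderivative: F(w) = (2*w*sin(2*w) + cos(2*w))/6; value = -sin(2)/3 + cos(8)/6 - cos(2)/6 + 4*sin(8)/3

An antiderivative F(w) passes only if d/dw[F] lands on f(w) exactly.
F(w) = (2*w*sin(2*w) + cos(2*w))/6 is an antiderivative of f.
Check: d/dw[(2*w*sin(2*w) + cos(2*w))/6] = 2*w*cos(2*w)/3 = f(w).
F(4) = cos(8)/6 + 4*sin(8)/3; F(-1) = cos(2)/6 + sin(2)/3.
Integral = F(4) - F(-1) = -sin(2)/3 + cos(8)/6 - cos(2)/6 + 4*sin(8)/3.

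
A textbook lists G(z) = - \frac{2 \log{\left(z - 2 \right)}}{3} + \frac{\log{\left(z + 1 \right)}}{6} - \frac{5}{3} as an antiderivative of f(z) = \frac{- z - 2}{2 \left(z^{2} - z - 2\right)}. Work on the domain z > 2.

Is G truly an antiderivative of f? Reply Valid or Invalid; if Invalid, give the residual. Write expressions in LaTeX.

Valid - the claim checks out under differentiation.

d/dz[G] = \frac{- z - 2}{2 z^{2} - 2 z - 4}
This equals f(z) exactly, so the claim holds.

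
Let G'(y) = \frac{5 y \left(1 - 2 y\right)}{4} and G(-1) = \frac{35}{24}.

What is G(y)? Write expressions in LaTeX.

G(y) = - \frac{5 y^{2} \left(4 y - 3\right)}{24}

Check a candidate G(y) by differentiating: d/dy[G] must match the given G'(y).
A general antiderivative is - \frac{5 y^{3}}{6} + \frac{5 y^{2}}{8} + C.
The condition gives C = \frac{35}{24} - (\frac{35}{24}) = 0.
So G(y) = - \frac{5 y^{2} \left(4 y - 3\right)}{24}.
Check: d/dy[- \frac{5 y^{2} \left(4 y - 3\right)}{24}] = - \frac{5 y^{2}}{2} + \frac{5 y}{4}, which equals G'(y).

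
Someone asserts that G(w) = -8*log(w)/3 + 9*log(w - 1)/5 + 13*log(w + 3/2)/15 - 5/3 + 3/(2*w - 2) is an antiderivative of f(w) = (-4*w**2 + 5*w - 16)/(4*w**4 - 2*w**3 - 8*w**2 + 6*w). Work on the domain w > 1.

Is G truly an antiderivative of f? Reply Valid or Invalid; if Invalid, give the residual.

Valid. The derivative of G reproduces f.

d/dw[G] = (-4*w**2 + 5*w - 16)/(4*w**4 - 2*w**3 - 8*w**2 + 6*w)
This equals f(w) exactly, so the claim holds.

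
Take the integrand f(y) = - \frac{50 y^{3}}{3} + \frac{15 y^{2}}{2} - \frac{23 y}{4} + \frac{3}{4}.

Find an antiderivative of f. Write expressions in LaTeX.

An antiderivative is F(y) = - \frac{25 y^{4}}{6} + \frac{5 y^{3}}{2} - \frac{23 y^{2}}{8} + \frac{3 y}{4}.

f matches the chain-rule pattern g'(h)*h' with inner function h(y) = - \frac{5 y^{2}}{3} + \frac{y}{2} - \frac{1}{2}; substituting u = h(y) collapses the integral.
Check: d/dy[- \frac{25 y^{4}}{6} + \frac{5 y^{3}}{2} - \frac{23 y^{2}}{8} + \frac{3 y}{4}] = - \frac{50 y^{3}}{3} + \frac{15 y^{2}}{2} - \frac{23 y}{4} + \frac{3}{4} = f(y).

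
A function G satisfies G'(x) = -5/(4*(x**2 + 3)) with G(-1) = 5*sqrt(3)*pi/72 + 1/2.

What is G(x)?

A candidate passes only if d/dx[G] lands on the given G'(x) exactly.
A general antiderivative is -5*sqrt(3)*atan(sqrt(3)*x/3)/12 + C.
The condition gives C = 5*sqrt(3)*pi/72 + 1/2 - (5*sqrt(3)*pi/72) = 1/2.
So G(x) = -(5*sqrt(3)*atan(sqrt(3)*x/3) - 6)/12.
Check: d/dx[-(5*sqrt(3)*atan(sqrt(3)*x/3) - 6)/12] = -5/(4*x**2 + 12), which equals G'(x).

G(x) = -(5*sqrt(3)*atan(sqrt(3)*x/3) - 6)/12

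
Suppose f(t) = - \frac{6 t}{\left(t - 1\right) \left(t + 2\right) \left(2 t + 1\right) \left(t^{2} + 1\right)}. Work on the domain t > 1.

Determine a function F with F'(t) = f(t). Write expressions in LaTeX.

Factor the denominator (\left(t - 1\right) \left(t + 2\right) \left(2 t + 1\right) \left(t^{2} + 1\right)) and decompose: f = \frac{3 \left(t + 1\right)}{5 \left(t^{2} + 1\right)} - \frac{16}{15 \left(2 t + 1\right)} + \frac{4}{15 \left(t + 2\right)} - \frac{1}{3 \left(t - 1\right)}; each piece integrates to a log, atan, or power term.
Check: d/dt[\frac{- 10 \log{\left(t - 1 \right)} - 16 \log{\left(t + \frac{1}{2} \right)} + 8 \log{\left(t + 2 \right)} + 9 \log{\left(t^{2} + 1 \right)} + 18 \operatorname{atan}{\left(t \right)}}{30}] = - \frac{6 t}{2 t^{5} + 3 t^{4} - t^{3} + t^{2} - 3 t - 2}, which equals f(t).

An antiderivative is F(t) = \frac{- 10 \log{\left(t - 1 \right)} - 16 \log{\left(t + \frac{1}{2} \right)} + 8 \log{\left(t + 2 \right)} + 9 \log{\left(t^{2} + 1 \right)} + 18 \operatorname{atan}{\left(t \right)}}{30}.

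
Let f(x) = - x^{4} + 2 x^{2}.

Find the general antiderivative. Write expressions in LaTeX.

F(x) = - \frac{x^{5}}{5} + \frac{2 x^{3}}{3} + C

Integrate term by term and add the pieces.
Check: d/dx[- \frac{x^{5}}{5} + \frac{2 x^{3}}{3}] = - x^{4} + 2 x^{2} = f(x).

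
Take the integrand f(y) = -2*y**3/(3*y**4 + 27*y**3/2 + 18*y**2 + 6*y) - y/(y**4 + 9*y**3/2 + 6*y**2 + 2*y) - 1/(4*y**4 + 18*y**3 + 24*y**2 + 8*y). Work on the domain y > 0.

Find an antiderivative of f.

An antiderivative is F(y) = -(27*y*log(y) + 64*y*log(y + 1/2) + 53*y*log(y + 2) + 54*log(y) + 128*log(y + 1/2) + 106*log(y + 2) + 510)/(216*(y + 2)).

Factor the denominator (6*y*(y + 2)**2*(2*y + 1)) and decompose: f = -16/(27*(2*y + 1)) - 53/(216*(y + 2)) + 85/(36*(y + 2)**2) - 1/(8*y); each piece integrates to a log, atan, or power term.
Check: d/dy[-(27*y*log(y) + 64*y*log(y + 1/2) + 53*y*log(y + 2) + 54*log(y) + 128*log(y + 1/2) + 106*log(y + 2) + 510)/(216*(y + 2))] = (-8*y**3 - 12*y - 3)/(12*y**4 + 54*y**3 + 72*y**2 + 24*y), which equals f(y).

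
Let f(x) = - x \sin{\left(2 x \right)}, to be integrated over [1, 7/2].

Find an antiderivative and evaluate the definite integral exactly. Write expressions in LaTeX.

An antiderivative F(x) passes only if d/dx[F] lands on f(x) exactly.
F(x) = \frac{2 x \cos{\left(2 x \right)} - \sin{\left(2 x \right)}}{4} is an antiderivative of f.
Check: d/dx[\frac{2 x \cos{\left(2 x \right)} - \sin{\left(2 x \right)}}{4}] = - x \sin{\left(2 x \right)} = f(x).
F(7/2) = - \frac{\sin{\left(7 \right)}}{4} + \frac{7 \cos{\left(7 \right)}}{4}; F(1) = - \frac{\sin{\left(2 \right)}}{4} + \frac{\cos{\left(2 \right)}}{2}.
Integral = F(7/2) - F(1) = - \frac{\sin{\left(7 \right)}}{4} - \frac{\cos{\left(2 \right)}}{2} + \frac{\sin{\left(2 \right)}}{4} + \frac{7 \cos{\left(7 \right)}}{4}.

Antiderivative: F(x) = \frac{2 x \cos{\left(2 x \right)} - \sin{\left(2 x \right)}}{4}; value = - \frac{\sin{\left(7 \right)}}{4} - \frac{\cos{\left(2 \right)}}{2} + \frac{\sin{\left(2 \right)}}{4} + \frac{7 \cos{\left(7 \right)}}{4}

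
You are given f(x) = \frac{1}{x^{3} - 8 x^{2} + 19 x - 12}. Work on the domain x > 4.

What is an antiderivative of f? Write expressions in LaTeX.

An antiderivative is F(x) = \frac{\log{\left(x - 4 \right)}}{3} - \frac{\log{\left(x - 3 \right)}}{2} + \frac{\log{\left(x - 1 \right)}}{6}.

Factor the denominator (\left(x - 4\right) \left(x - 3\right) \left(x - 1\right)) and decompose: f = \frac{1}{6 \left(x - 1\right)} - \frac{1}{2 \left(x - 3\right)} + \frac{1}{3 \left(x - 4\right)}; each piece integrates to a log, atan, or power term.
Check: d/dx[\frac{\log{\left(x - 4 \right)}}{3} - \frac{\log{\left(x - 3 \right)}}{2} + \frac{\log{\left(x - 1 \right)}}{6}] = \frac{1}{x^{3} - 8 x^{2} + 19 x - 12} = f(x).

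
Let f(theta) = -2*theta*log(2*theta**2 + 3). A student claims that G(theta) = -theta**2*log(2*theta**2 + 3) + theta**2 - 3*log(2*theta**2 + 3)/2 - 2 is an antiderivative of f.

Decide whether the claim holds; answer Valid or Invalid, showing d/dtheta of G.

d/dtheta[G] = -2*theta*log(2*theta**2 + 3)
This equals f(theta) exactly, so the claim holds.

Valid. The derivative of G reproduces f.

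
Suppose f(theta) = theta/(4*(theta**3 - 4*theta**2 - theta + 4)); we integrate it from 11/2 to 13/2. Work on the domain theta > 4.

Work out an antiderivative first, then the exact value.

Antiderivative: F(theta) = log(theta - 4)/15 - log(theta - 1)/24 - log(theta + 1)/40; value = -log(11/2)/24 - log(15/2)/40 - log(3/2)/15 + log(13/2)/40 + log(5/2)/15 + log(9/2)/24

Factor the denominator (4*(theta - 4)*(theta - 1)*(theta + 1)) and decompose: f = -1/(40*(theta + 1)) - 1/(24*(theta - 1)) + 1/(15*(theta - 4)); each piece integrates to a log, atan, or power term.
F(theta) = log(theta - 4)/15 - log(theta - 1)/24 - log(theta + 1)/40 is an antiderivative of f.
Check: d/dtheta[log(theta - 4)/15 - log(theta - 1)/24 - log(theta + 1)/40] = theta/(4*theta**3 - 16*theta**2 - 4*theta + 16), which equals f(theta).
F(13/2) = -log(11/2)/24 - log(15/2)/40 + log(5/2)/15; F(11/2) = -log(9/2)/24 - log(13/2)/40 + log(3/2)/15.
Integral = F(13/2) - F(11/2) = -log(11/2)/24 - log(15/2)/40 - log(3/2)/15 + log(13/2)/40 + log(5/2)/15 + log(9/2)/24.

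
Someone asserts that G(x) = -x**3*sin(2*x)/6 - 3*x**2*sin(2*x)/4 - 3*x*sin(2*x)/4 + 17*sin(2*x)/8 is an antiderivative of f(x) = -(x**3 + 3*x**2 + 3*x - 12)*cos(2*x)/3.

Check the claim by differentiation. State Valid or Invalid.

Invalid: d/dx[G] - f = -x**2*sin(2*x)/2 - x**2*cos(2*x)/2 - 3*x*sin(2*x)/2 - x*cos(2*x)/2 - 3*sin(2*x)/4 + cos(2*x)/4, which is not 0.

d/dx[G] = -x**3*cos(2*x)/3 - x**2*sin(2*x)/2 - 3*x**2*cos(2*x)/2 - 3*x*sin(2*x)/2 - 3*x*cos(2*x)/2 - 3*sin(2*x)/4 + 17*cos(2*x)/4
d/dx[G] - f(x) = -x**2*sin(2*x)/2 - x**2*cos(2*x)/2 - 3*x*sin(2*x)/2 - x*cos(2*x)/2 - 3*sin(2*x)/4 + cos(2*x)/4 != 0.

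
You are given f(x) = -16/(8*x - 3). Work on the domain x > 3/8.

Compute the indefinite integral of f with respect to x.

F(x) = -2*log(4*x - 3/2) + C

Any candidate F(x) must reproduce f(x) exactly when differentiated.
Check: d/dx[-2*log(4*x - 3/2)] = -16/(8*x - 3) = f(x).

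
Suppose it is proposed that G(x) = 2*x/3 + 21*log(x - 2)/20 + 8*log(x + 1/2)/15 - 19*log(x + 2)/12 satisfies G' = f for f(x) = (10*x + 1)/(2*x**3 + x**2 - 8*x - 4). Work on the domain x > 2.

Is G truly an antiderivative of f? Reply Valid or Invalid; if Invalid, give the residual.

d/dx[G] = (4*x**3 + 2*x**2 + 14*x - 5)/(6*x**3 + 3*x**2 - 24*x - 12)
d/dx[G] - f(x) = 2/3 != 0.

Invalid: d/dx[G] - f = 2/3, which is not 0.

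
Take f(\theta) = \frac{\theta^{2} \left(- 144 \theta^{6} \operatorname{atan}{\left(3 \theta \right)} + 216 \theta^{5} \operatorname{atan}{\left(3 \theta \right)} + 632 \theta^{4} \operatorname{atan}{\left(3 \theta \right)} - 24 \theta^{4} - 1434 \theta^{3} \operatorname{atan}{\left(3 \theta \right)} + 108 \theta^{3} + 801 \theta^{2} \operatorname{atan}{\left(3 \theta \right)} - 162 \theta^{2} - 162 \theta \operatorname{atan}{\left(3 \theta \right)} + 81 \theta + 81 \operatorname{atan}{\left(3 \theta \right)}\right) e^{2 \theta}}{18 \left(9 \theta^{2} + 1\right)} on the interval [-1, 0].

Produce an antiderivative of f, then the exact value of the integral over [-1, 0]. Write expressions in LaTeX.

Whatever form F(\theta) takes, F'(\theta) = f(\theta) is non-negotiable.
F(\theta) = \frac{\theta^{3} \left(3 - 2 \theta\right)^{3} e^{2 \theta} \operatorname{atan}{\left(3 \theta \right)}}{18} is an antiderivative of f.
Check: d/d\theta[\frac{\theta^{3} \left(3 - 2 \theta\right)^{3} e^{2 \theta} \operatorname{atan}{\left(3 \theta \right)}}{18}] = \frac{- 144 \theta^{8} e^{2 \theta} \operatorname{atan}{\left(3 \theta \right)} + 216 \theta^{7} e^{2 \theta} \operatorname{atan}{\left(3 \theta \right)} + 632 \theta^{6} e^{2 \theta} \operatorname{atan}{\left(3 \theta \right)} - 24 \theta^{6} e^{2 \theta} - 1434 \theta^{5} e^{2 \theta} \operatorname{atan}{\left(3 \theta \right)} + 108 \theta^{5} e^{2 \theta} + 801 \theta^{4} e^{2 \theta} \operatorname{atan}{\left(3 \theta \right)} - 162 \theta^{4} e^{2 \theta} - 162 \theta^{3} e^{2 \theta} \operatorname{atan}{\left(3 \theta \right)} + 81 \theta^{3} e^{2 \theta} + 81 \theta^{2} e^{2 \theta} \operatorname{atan}{\left(3 \theta \right)}}{162 \theta^{2} + 18}, which equals f(\theta).
F(0) = 0; F(-1) = \frac{125 \operatorname{atan}{\left(3 \right)}}{18 e^{2}}.
Integral = F(0) - F(-1) = - \frac{125 \operatorname{atan}{\left(3 \right)}}{18 e^{2}}.

Antiderivative: F(\theta) = \frac{\theta^{3} \left(3 - 2 \theta\right)^{3} e^{2 \theta} \operatorname{atan}{\left(3 \theta \right)}}{18}; value = - \frac{125 \operatorname{atan}{\left(3 \right)}}{18 e^{2}}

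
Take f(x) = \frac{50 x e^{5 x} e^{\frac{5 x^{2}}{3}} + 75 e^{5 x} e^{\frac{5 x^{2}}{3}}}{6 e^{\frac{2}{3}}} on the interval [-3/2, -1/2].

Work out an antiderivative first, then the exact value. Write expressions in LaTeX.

Antiderivative: F(x) = \frac{5 e^{\frac{5 x^{2}}{3} + 5 x - \frac{2}{3}}}{2}; value = - \frac{5}{2 e^{\frac{53}{12}}} + \frac{5}{2 e^{\frac{11}{4}}}

The substitution u = \frac{5 x^{2}}{3} + 5 x - \frac{2}{3} works: f is exactly (dF/du)*(du/dx) for that inner function.
F(x) = \frac{5 e^{\frac{5 x^{2}}{3} + 5 x - \frac{2}{3}}}{2} is an antiderivative of f.
Check: d/dx[\frac{5 e^{\frac{5 x^{2}}{3} + 5 x - \frac{2}{3}}}{2}] = \frac{25 x e^{5 x} e^{\frac{5 x^{2}}{3}}}{3 e^{\frac{2}{3}}} + \frac{25 e^{5 x} e^{\frac{5 x^{2}}{3}}}{2 e^{\frac{2}{3}}}, which equals f(x).
F(-1/2) = \frac{5}{2 e^{\frac{11}{4}}}; F(-3/2) = \frac{5}{2 e^{\frac{53}{12}}}.
Integral = F(-1/2) - F(-3/2) = - \frac{5}{2 e^{\frac{53}{12}}} + \frac{5}{2 e^{\frac{11}{4}}}.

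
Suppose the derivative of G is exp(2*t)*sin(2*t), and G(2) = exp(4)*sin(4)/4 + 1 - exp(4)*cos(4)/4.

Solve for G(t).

G(t) = exp(2*t)*sin(2*t)/4 - exp(2*t)*cos(2*t)/4 + 1

Differentiate the proposed G(t) back; it has to land on the given G'(t).
A general antiderivative is exp(2*t)*sin(2*t)/4 - exp(2*t)*cos(2*t)/4 + C.
The condition gives C = exp(4)*sin(4)/4 + 1 - exp(4)*cos(4)/4 - (exp(4)*sin(4)/4 - exp(4)*cos(4)/4) = 1.
So G(t) = exp(2*t)*sin(2*t)/4 - exp(2*t)*cos(2*t)/4 + 1.
Check: d/dt[exp(2*t)*sin(2*t)/4 - exp(2*t)*cos(2*t)/4 + 1] = exp(2*t)*sin(2*t) = G'(t).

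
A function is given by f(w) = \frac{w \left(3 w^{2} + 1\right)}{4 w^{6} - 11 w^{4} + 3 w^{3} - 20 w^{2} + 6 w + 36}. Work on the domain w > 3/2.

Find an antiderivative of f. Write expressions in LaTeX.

An antiderivative is F(w) = \frac{12073 \log{\left(w - \frac{3}{2} \right)}}{354025} - \frac{4 \log{\left(w + 1 \right)}}{75} + \frac{13 \log{\left(w + 2 \right)}}{147} - \frac{10 \log{\left(w^{2} + 2 \right)}}{289} - \frac{5 \sqrt{2} \operatorname{atan}{\left(\frac{\sqrt{2} w}{2} \right)}}{1734} - \frac{93}{1190 w - 1785}.

Factor the denominator (\left(w + 1\right) \left(w + 2\right) \left(2 w - 3\right)^{2} \left(w^{2} + 2\right)) and decompose: f = - \frac{5 \left(12 w + 1\right)}{867 \left(w^{2} + 2\right)} + \frac{24146}{354025 \left(2 w - 3\right)} + \frac{186}{595 \left(2 w - 3\right)^{2}} + \frac{13}{147 \left(w + 2\right)} - \frac{4}{75 \left(w + 1\right)}; each piece integrates to a log, atan, or power term.
Check: d/dw[\frac{12073 \log{\left(w - \frac{3}{2} \right)}}{354025} - \frac{4 \log{\left(w + 1 \right)}}{75} + \frac{13 \log{\left(w + 2 \right)}}{147} - \frac{10 \log{\left(w^{2} + 2 \right)}}{289} - \frac{5 \sqrt{2} \operatorname{atan}{\left(\frac{\sqrt{2} w}{2} \right)}}{1734} - \frac{93}{1190 w - 1785}] = \frac{3 w^{3} + w}{4 w^{6} - 11 w^{4} + 3 w^{3} - 20 w^{2} + 6 w + 36}, which equals f(w).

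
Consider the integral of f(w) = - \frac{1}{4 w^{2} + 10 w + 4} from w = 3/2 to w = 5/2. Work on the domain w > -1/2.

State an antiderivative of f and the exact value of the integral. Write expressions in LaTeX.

Antiderivative: F(w) = - \frac{\log{\left(w + \frac{1}{2} \right)}}{6} + \frac{\log{\left(w + 2 \right)}}{6}; value = - \frac{\log{\left(\frac{7}{2} \right)}}{6} - \frac{\log{\left(3 \right)}}{6} + \frac{\log{\left(2 \right)}}{6} + \frac{\log{\left(\frac{9}{2} \right)}}{6}

The denominator factors as 2 \left(w + 2\right) \left(2 w + 1\right); partial fractions split f into directly integrable pieces: - \frac{1}{3 \left(2 w + 1\right)} + \frac{1}{6 \left(w + 2\right)}.
F(w) = - \frac{\log{\left(w + \frac{1}{2} \right)}}{6} + \frac{\log{\left(w + 2 \right)}}{6} is an antiderivative of f.
Check: d/dw[- \frac{\log{\left(w + \frac{1}{2} \right)}}{6} + \frac{\log{\left(w + 2 \right)}}{6}] = - \frac{1}{4 w^{2} + 10 w + 4} = f(w).
F(5/2) = - \frac{\log{\left(3 \right)}}{6} + \frac{\log{\left(\frac{9}{2} \right)}}{6}; F(3/2) = - \frac{\log{\left(2 \right)}}{6} + \frac{\log{\left(\frac{7}{2} \right)}}{6}.
Integral = F(5/2) - F(3/2) = - \frac{\log{\left(\frac{7}{2} \right)}}{6} - \frac{\log{\left(3 \right)}}{6} + \frac{\log{\left(2 \right)}}{6} + \frac{\log{\left(\frac{9}{2} \right)}}{6}.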